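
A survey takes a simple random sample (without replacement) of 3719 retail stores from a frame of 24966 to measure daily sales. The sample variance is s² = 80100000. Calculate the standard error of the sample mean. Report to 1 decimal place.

135.4

Under SRS without replacement, Var(ȳ) = (1 − f)·s²/n with f = n/N = 3719/24966 = 0.14896259.
Var(ȳ) = (1 − 0.14896259)·80100000/3719 = 0.85103741·21538.048 = 18329.684.
SE(ȳ) = √(18329.684) = 135.4.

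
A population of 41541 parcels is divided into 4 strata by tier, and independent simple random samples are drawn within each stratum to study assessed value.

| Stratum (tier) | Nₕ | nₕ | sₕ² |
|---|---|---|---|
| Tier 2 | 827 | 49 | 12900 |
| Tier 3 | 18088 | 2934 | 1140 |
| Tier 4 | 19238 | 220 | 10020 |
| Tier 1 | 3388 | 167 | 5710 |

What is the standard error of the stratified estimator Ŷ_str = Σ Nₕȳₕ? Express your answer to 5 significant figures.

131580

Var(Ŷ_str) = Σₕ Nₕ²(1 − fₕ)sₕ²/nₕ.
Tier 2: 827²·(1 − 49/827)·12900/49 = 1.6938648 × 10^8.
Tier 3: 18088²·(1 − 2934/18088)·1140/2934 = 1.0650318 × 10^8.
Tier 4: 19238²·(1 − 220/19238)·10020/220 = 1.6663637 × 10^10.
Tier 1: 3388²·(1 − 167/3388)·5710/167 = 3.731245 × 10^8.
Sum = 1.7312651 × 10^10.
SE = √(1.7312651 × 10^10) = 131580.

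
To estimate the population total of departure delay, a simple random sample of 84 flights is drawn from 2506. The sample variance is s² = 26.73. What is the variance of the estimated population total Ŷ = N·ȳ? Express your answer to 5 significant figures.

1.9314 × 10^6

Var(Ŷ) = N²·Var(ȳ) = N²·(1 − n/N)·s²/n.
f = 84/2506 = 0.03351955; Var(ȳ) = 0.96648045·26.73/84 = 0.30754789.
Var(Ŷ) = 2506² · 0.30754789 = 1.9314118 × 10^6.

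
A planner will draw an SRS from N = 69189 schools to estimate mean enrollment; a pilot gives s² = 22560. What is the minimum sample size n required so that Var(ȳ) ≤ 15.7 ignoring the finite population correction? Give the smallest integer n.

1437

Without fpc, n₀ = s²/D = 22560/15.7 = 1436.9427.
Rounding up, n = 1437.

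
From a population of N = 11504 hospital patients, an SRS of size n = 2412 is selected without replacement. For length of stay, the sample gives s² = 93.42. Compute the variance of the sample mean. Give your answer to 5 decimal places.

0.03061

Under SRS without replacement, Var(ȳ) = (1 − f)·s²/n with f = n/N = 2412/11504 = 0.20966620.
Var(ȳ) = (1 − 0.20966620)·93.42/2412 = 0.79033380·0.038731343 = 0.03061069.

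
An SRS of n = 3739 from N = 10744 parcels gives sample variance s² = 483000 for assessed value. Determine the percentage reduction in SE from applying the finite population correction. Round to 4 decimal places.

f = n/N = 3739/10744 = 0.34800819.
SE_no-fpc = √(s²/n) = 11.365691; SE_fpc = √((1−f)s²/n) = 9.1773417.
Ratio = √(1−f) = 0.80746010. Reduction = 100·(1 − 0.80746010) = 19.2540%.

19.2540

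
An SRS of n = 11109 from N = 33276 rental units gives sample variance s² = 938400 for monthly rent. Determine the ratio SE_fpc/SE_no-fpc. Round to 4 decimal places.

0.8162

f = n/N = 11109/33276 = 0.33384421.
SE_no-fpc = √(s²/n) = 9.1908677; SE_fpc = √((1−f)s²/n) = 7.5014362.
Ratio = √(1−f) = 0.81618367.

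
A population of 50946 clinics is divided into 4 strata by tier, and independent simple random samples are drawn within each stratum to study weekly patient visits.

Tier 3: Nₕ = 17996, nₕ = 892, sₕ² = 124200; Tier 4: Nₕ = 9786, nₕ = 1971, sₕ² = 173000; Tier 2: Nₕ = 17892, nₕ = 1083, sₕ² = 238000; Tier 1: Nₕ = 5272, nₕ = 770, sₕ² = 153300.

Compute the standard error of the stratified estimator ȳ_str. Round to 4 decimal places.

Var(ȳ_str) = Σₕ Wₕ²(1 − fₕ)sₕ²/nₕ with Wₕ = Nₕ/N, N = 50946.
Tier 3: Wₕ = 0.35323676; term = 0.35323676²·(1 − 0.04956657)·124200/892 = 16.512401.
Tier 4: Wₕ = 0.19208574; term = 0.19208574²·(1 − 0.20141018)·173000/1971 = 2.5862678.
Tier 2: Wₕ = 0.35119538; term = 0.35119538²·(1 − 0.06052985)·238000/1083 = 25.464144.
Tier 1: Wₕ = 0.10348212; term = 0.10348212²·(1 − 0.14605463)·153300/770 = 1.8205899.
Sum = 46.383403.
SE = √(46.383403) = 6.8105.

6.8105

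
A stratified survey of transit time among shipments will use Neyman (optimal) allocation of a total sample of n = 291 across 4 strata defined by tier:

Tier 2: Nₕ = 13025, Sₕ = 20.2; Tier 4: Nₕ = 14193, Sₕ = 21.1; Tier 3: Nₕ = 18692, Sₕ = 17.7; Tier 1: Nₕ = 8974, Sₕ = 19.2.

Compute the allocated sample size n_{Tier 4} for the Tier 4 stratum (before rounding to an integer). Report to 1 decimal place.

Neyman allocation: nₕ = n·NₕSₕ / Σⱼ NⱼSⱼ.
Σ NⱼSⱼ = 13025·20.2 + 14193·21.1 + 18692·17.7 + 8974·19.2 = 1.0657265 × 10^6.
n_{Tier 4} = 291·14193·21.1 / (1.0657265 × 10^6) = 81.8.

81.8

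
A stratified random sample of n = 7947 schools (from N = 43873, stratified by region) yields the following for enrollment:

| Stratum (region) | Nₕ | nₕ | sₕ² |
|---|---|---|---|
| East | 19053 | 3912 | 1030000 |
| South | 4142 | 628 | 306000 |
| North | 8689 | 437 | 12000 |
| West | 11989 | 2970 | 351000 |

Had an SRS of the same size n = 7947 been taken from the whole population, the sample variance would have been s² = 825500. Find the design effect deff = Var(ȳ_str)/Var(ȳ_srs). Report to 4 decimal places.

0.5973

Var(ȳ_str) = Σ Wₕ²(1−fₕ)sₕ²/nₕ with Wₕ = Nₕ/43873:
  East: (19053/43873)²·(1−3912/19053)·1030000/3912 = 39.460414
  South: (4142/43873)²·(1−628/4142)·306000/628 = 3.6845035
  North: (8689/43873)²·(1−437/8689)·12000/437 = 1.0229023
  West: (11989/43873)²·(1−2970/11989)·351000/2970 = 6.6389187
  → Var(ȳ_str) = 50.806739.
Var(ȳ_srs) = (1 − 7947/43873)·825500/7947 = 85.060004.
deff = 50.806739 / 85.060004 = 0.5973.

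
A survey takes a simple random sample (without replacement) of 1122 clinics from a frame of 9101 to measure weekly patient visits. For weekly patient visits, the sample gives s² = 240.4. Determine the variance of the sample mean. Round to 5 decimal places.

Under SRS without replacement, Var(ȳ) = (1 − f)·s²/n with f = n/N = 1122/9101 = 0.12328316.
Var(ȳ) = (1 − 0.12328316)·240.4/1122 = 0.87671684·0.21426025 = 0.18784557.

0.18785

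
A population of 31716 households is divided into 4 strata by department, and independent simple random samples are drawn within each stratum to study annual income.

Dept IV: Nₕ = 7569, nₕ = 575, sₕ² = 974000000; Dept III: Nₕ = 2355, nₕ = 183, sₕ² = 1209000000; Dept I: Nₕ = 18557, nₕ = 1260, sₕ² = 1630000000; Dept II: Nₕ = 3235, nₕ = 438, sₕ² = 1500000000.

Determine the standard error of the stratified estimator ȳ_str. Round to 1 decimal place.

752.6

Var(ȳ_str) = Σₕ Wₕ²(1 − fₕ)sₕ²/nₕ with Wₕ = Nₕ/N, N = 31716.
Dept IV: Wₕ = 0.23864926; term = 0.23864926²·(1 − 0.07596776)·974000000/575 = 89145.295.
Dept III: Wₕ = 0.07425274; term = 0.07425274²·(1 − 0.07770701)·1209000000/183 = 33594.573.
Dept I: Wₕ = 0.58509900; term = 0.58509900²·(1 − 0.06789891)·1630000000/1260 = 412799.15.
Dept II: Wₕ = 0.10199899; term = 0.10199899²·(1 − 0.13539413)·1500000000/438 = 30805.416.
Sum = 566344.43.
SE = √(566344.43) = 752.6.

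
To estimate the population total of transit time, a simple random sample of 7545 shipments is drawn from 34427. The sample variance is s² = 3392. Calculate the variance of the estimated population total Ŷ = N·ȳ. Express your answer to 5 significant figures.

4.1606 × 10^8

Var(Ŷ) = N²·Var(ȳ) = N²·(1 − n/N)·s²/n.
f = 7545/34427 = 0.21915938; Var(ȳ) = 0.78084062·3392/7545 = 0.35104193.
Var(Ŷ) = 34427² · 0.35104193 = 4.1606133 × 10^8.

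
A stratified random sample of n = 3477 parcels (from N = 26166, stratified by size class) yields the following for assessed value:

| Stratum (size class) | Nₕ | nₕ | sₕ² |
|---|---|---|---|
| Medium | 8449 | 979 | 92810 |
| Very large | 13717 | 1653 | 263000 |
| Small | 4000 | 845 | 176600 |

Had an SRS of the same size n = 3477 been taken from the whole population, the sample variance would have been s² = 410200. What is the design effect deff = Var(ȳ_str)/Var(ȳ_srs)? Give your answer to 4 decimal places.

Var(ȳ_str) = Σ Wₕ²(1−fₕ)sₕ²/nₕ with Wₕ = Nₕ/26166:
  Medium: (8449/26166)²·(1−979/8449)·92810/979 = 8.7390318
  Very large: (13717/26166)²·(1−1653/13717)·263000/1653 = 38.45552
  Small: (4000/26166)²·(1−845/4000)·176600/845 = 3.8522873
  → Var(ȳ_str) = 51.046839.
Var(ȳ_srs) = (1 − 3477/26166)·410200/3477 = 102.29843.
deff = 51.046839 / 102.29843 = 0.4990.

0.4990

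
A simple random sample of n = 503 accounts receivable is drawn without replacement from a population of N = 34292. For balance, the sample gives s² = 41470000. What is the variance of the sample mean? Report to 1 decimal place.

81236.0

Under SRS without replacement, Var(ȳ) = (1 − f)·s²/n with f = n/N = 503/34292 = 0.01466814.
Var(ȳ) = (1 − 0.01466814)·41470000/503 = 0.98533186·82445.328 = 81236.008.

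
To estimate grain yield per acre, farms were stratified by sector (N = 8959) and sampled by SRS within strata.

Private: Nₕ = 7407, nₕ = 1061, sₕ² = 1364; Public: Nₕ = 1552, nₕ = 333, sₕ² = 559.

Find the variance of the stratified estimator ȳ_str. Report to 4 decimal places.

Var(ȳ_str) = Σₕ Wₕ²(1 − fₕ)sₕ²/nₕ with Wₕ = Nₕ/N, N = 8959.
Private: Wₕ = 0.82676638; term = 0.82676638²·(1 − 0.14324288)·1364/1061 = 0.75287405.
Public: Wₕ = 0.17323362; term = 0.17323362²·(1 − 0.21456186)·559/333 = 0.039567984.
Sum = 0.79244203.

0.7924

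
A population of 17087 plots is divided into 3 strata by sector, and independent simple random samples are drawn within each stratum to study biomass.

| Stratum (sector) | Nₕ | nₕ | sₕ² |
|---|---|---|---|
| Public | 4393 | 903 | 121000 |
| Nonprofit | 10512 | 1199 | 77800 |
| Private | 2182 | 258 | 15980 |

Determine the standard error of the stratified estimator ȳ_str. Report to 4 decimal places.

5.4483

Var(ȳ_str) = Σₕ Wₕ²(1 − fₕ)sₕ²/nₕ with Wₕ = Nₕ/N, N = 17087.
Public: Wₕ = 0.25709604; term = 0.25709604²·(1 − 0.20555429)·121000/903 = 7.0364339.
Nonprofit: Wₕ = 0.61520454; term = 0.61520454²·(1 − 0.11406012)·77800/1199 = 21.757236.
Private: Wₕ = 0.12769942; term = 0.12769942²·(1 − 0.11824015)·15980/258 = 0.89060524.
Sum = 29.684275.
SE = √(29.684275) = 5.4483.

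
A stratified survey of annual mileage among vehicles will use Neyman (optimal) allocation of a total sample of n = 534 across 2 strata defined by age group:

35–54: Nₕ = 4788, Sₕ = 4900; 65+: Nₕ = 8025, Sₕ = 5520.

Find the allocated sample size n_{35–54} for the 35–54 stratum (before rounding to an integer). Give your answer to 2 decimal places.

184.89

Neyman allocation: nₕ = n·NₕSₕ / Σⱼ NⱼSⱼ.
Σ NⱼSⱼ = 4788·4900 + 8025·5520 = 6.77592 × 10^7.
n_{35–54} = 534·4788·4900 / (6.77592 × 10^7) = 184.89.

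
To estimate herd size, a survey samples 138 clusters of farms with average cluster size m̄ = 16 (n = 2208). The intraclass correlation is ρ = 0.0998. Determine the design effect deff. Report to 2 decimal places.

deff = 1 + (16 − 1)·0.0998 = 1 + 1.497 = 2.497.

2.50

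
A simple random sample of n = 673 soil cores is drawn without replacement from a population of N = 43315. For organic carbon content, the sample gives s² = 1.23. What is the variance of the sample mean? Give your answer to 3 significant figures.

Under SRS without replacement, Var(ȳ) = (1 − f)·s²/n with f = n/N = 673/43315 = 0.01553734.
Var(ȳ) = (1 − 0.01553734)·1.23/673 = 0.98446266·0.0018276374 = 0.0017992408.

0.00180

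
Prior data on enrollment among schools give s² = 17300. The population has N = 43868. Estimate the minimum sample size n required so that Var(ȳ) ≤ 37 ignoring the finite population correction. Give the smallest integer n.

468

Without fpc, n₀ = s²/D = 17300/37 = 467.5676.
Rounding up, n = 468.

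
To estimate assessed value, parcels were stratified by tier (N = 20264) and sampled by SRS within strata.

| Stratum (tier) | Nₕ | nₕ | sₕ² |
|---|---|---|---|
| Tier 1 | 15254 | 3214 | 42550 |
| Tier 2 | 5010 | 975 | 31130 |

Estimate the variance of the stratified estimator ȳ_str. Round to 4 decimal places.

7.4931

Var(ȳ_str) = Σₕ Wₕ²(1 − fₕ)sₕ²/nₕ with Wₕ = Nₕ/N, N = 20264.
Tier 1: Wₕ = 0.75276352; term = 0.75276352²·(1 − 0.21069883)·42550/3214 = 5.9212523.
Tier 2: Wₕ = 0.24723648; term = 0.24723648²·(1 − 0.19461078)·31130/975 = 1.5718294.
Sum = 7.4930817.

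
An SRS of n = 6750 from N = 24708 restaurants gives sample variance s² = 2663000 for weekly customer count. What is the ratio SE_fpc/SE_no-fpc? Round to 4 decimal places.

f = n/N = 6750/24708 = 0.27319087.
SE_no-fpc = √(s²/n) = 19.86249; SE_fpc = √((1−f)s²/n) = 16.933389.
Ratio = √(1−f) = 0.85253101.

0.8525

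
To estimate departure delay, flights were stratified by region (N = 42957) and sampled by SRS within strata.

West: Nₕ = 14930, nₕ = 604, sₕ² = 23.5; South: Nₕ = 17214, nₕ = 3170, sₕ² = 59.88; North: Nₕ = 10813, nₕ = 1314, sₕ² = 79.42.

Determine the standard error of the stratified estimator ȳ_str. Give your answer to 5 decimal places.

Var(ȳ_str) = Σₕ Wₕ²(1 − fₕ)sₕ²/nₕ with Wₕ = Nₕ/N, N = 42957.
West: Wₕ = 0.34755686; term = 0.34755686²·(1 − 0.04045546)·23.5/604 = 0.0045097014.
South: Wₕ = 0.40072631; term = 0.40072631²·(1 − 0.18415243)·59.88/3170 = 0.0024747268.
North: Wₕ = 0.25171683; term = 0.25171683²·(1 − 0.12152039)·79.42/1314 = 0.0033642691.
Sum = 0.010348697.
SE = √(0.010348697) = 0.10173.

0.10173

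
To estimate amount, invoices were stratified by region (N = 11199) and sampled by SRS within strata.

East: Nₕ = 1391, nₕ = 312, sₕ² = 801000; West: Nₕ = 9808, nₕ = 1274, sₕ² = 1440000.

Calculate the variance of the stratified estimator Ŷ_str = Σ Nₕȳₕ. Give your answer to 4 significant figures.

Var(Ŷ_str) = Σₕ Nₕ²(1 − fₕ)sₕ²/nₕ.
East: 1391²·(1 − 312/1391)·801000/312 = 3.8532439 × 10^9.
West: 9808²·(1 − 1274/9808)·1440000/1274 = 9.4607629 × 10^10.
Sum = 9.8460873 × 10^10.

9.846 × 10^10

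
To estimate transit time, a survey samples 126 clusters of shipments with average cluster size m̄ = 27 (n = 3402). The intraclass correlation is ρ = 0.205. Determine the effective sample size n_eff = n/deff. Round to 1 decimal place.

deff = 1 + (27 − 1)·0.205 = 1 + 5.33 = 6.33.
n_eff = 3402 / 6.33 = 537.4.

537.4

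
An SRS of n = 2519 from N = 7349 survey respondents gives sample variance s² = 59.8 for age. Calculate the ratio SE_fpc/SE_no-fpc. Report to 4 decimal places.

f = n/N = 2519/7349 = 0.34276772.
SE_no-fpc = √(s²/n) = 0.15407654; SE_fpc = √((1−f)s²/n) = 0.12490964.
Ratio = √(1−f) = 0.81069863.

0.8107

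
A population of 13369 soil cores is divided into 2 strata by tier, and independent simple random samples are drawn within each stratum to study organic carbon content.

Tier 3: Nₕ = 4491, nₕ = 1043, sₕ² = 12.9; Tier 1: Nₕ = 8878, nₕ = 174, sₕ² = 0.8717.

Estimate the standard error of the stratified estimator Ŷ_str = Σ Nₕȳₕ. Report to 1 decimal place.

760.7

Var(Ŷ_str) = Σₕ Nₕ²(1 − fₕ)sₕ²/nₕ.
Tier 3: 4491²·(1 − 1043/4491)·12.9/1043 = 191520.7.
Tier 1: 8878²·(1 − 174/8878)·0.8717/174 = 387125.54.
Sum = 578646.24.
SE = √(578646.24) = 760.7.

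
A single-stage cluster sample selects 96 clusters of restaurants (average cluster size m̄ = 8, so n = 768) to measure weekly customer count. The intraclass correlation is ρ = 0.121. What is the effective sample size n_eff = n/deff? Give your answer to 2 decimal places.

deff = 1 + (8 − 1)·0.121 = 1 + 0.847 = 1.847.
n_eff = 768 / 1.847 = 415.81.

415.81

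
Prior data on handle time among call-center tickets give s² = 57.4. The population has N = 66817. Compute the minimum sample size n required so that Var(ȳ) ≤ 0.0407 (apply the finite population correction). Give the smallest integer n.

Without fpc, n₀ = s²/D = 57.4/0.0407 = 1410.3194.
With fpc, (1 − n/N)·s²/n ≤ D requires n ≥ n₀/(1 + n₀/N) = 1410.3194/(1 + 1410.3194/66817) = 1381.1668.
Rounding up, n = 1382.

1382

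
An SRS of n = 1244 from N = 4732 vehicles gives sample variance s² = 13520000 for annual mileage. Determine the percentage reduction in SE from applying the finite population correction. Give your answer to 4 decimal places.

14.1449

f = n/N = 1244/4732 = 0.26289096.
SE_no-fpc = √(s²/n) = 104.2505; SE_fpc = √((1−f)s²/n) = 89.504326.
Ratio = √(1−f) = 0.85855055. Reduction = 100·(1 − 0.85855055) = 14.1449%.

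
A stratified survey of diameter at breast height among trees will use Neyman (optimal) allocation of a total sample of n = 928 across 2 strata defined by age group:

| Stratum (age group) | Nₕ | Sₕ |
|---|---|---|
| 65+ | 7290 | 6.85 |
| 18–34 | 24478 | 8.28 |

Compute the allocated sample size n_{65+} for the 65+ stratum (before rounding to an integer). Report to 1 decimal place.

Neyman allocation: nₕ = n·NₕSₕ / Σⱼ NⱼSⱼ.
Σ NⱼSⱼ = 7290·6.85 + 24478·8.28 = 252614.34.
n_{65+} = 928·7290·6.85 / 252614.34 = 183.4.

183.4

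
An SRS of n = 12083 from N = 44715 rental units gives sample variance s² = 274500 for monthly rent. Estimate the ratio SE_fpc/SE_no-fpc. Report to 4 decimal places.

f = n/N = 12083/44715 = 0.27022252.
SE_no-fpc = √(s²/n) = 4.7663265; SE_fpc = √((1−f)s²/n) = 4.0717304.
Ratio = √(1−f) = 0.85427014.

0.8543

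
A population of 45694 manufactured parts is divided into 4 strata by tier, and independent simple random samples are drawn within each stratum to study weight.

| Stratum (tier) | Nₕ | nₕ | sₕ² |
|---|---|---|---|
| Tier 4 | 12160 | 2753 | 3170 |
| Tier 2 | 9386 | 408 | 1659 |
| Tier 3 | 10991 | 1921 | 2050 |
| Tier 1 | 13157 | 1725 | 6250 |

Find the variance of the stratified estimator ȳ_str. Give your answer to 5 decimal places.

Var(ȳ_str) = Σₕ Wₕ²(1 − fₕ)sₕ²/nₕ with Wₕ = Nₕ/N, N = 45694.
Tier 4: Wₕ = 0.26611809; term = 0.26611809²·(1 − 0.22639803)·3170/2753 = 0.063084028.
Tier 2: Wₕ = 0.20540990; term = 0.20540990²·(1 − 0.04346900)·1659/408 = 0.16410734.
Tier 3: Wₕ = 0.24053486; term = 0.24053486²·(1 − 0.17477936)·2050/1921 = 0.050950991.
Tier 1: Wₕ = 0.28793715; term = 0.28793715²·(1 − 0.13110892)·6250/1725 = 0.2610067.
Sum = 0.53914906.

0.53915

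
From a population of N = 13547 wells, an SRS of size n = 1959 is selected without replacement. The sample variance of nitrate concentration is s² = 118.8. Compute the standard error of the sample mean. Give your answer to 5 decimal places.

Under SRS without replacement, Var(ȳ) = (1 − f)·s²/n with f = n/N = 1959/13547 = 0.14460766.
Var(ȳ) = (1 − 0.14460766)·118.8/1959 = 0.85539234·0.060643185 = 0.051873716.
SE(ȳ) = √(0.051873716) = 0.22776.

0.22776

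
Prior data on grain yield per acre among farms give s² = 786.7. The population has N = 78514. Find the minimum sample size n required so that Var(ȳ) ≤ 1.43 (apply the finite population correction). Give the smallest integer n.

547

Without fpc, n₀ = s²/D = 786.7/1.43 = 550.1399.
With fpc, (1 − n/N)·s²/n ≤ D requires n ≥ n₀/(1 + n₀/N) = 550.1399/(1 + 550.1399/78514) = 546.3119.
Rounding up, n = 547.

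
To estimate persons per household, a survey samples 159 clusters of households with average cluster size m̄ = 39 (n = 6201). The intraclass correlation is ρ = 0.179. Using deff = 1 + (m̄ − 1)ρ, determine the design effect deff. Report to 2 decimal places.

7.80

deff = 1 + (39 − 1)·0.179 = 1 + 6.802 = 7.802.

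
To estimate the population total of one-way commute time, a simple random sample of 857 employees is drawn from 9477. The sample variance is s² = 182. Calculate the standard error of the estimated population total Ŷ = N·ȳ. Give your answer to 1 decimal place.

4165.2

Var(Ŷ) = N²·Var(ȳ) = N²·(1 − n/N)·s²/n.
f = 857/9477 = 0.09042946; Var(ȳ) = 0.90957054·182/857 = 0.19316434.
Var(Ŷ) = 9477² · 0.19316434 = 1.7348771 × 10^7.
SE(Ŷ) = √(1.7348771 × 10^7) = 4165.2.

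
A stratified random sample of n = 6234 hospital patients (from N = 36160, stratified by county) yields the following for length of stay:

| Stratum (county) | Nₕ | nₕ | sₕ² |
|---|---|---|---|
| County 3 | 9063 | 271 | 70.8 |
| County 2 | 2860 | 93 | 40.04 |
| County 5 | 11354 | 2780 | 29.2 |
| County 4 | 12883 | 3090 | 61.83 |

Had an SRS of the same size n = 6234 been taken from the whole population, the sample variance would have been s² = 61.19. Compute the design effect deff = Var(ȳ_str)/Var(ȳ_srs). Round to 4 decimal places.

2.6146

Var(ȳ_str) = Σ Wₕ²(1−fₕ)sₕ²/nₕ with Wₕ = Nₕ/36160:
  County 3: (9063/36160)²·(1−271/9063)·70.8/271 = 0.01592087
  County 2: (2860/36160)²·(1−93/2860)·40.04/93 = 0.0026057303
  County 5: (11354/36160)²·(1−2780/11354)·29.2/2780 = 7.8201229 × 10^-4
  County 4: (12883/36160)²·(1−3090/12883)·61.83/3090 = 0.0019307084
  → Var(ȳ_str) = 0.021239321.
Var(ȳ_srs) = (1 − 6234/36160)·61.19/6234 = 0.0081233264.
deff = 0.021239321 / 0.0081233264 = 2.6146.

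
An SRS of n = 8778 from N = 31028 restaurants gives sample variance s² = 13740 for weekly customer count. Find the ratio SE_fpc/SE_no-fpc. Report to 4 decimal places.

0.8468

f = n/N = 8778/31028 = 0.28290576.
SE_no-fpc = √(s²/n) = 1.2511102; SE_fpc = √((1−f)s²/n) = 1.0594579.
Ratio = √(1−f) = 0.84681417.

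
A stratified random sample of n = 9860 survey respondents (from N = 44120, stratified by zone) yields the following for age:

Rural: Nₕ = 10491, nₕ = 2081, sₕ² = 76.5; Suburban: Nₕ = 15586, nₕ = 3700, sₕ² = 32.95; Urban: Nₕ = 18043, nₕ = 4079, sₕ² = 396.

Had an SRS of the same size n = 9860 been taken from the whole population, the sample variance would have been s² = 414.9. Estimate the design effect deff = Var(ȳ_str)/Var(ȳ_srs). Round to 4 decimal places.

0.4615

Var(ȳ_str) = Σ Wₕ²(1−fₕ)sₕ²/nₕ with Wₕ = Nₕ/44120:
  Rural: (10491/44120)²·(1−2081/10491)·76.5/2081 = 0.0016662157
  Suburban: (15586/44120)²·(1−3700/15586)·32.95/3700 = 8.4752611 × 10^-4
  Urban: (18043/44120)²·(1−4079/18043)·396/4079 = 0.012565769
  → Var(ȳ_str) = 0.015079511.
Var(ȳ_srs) = (1 − 9860/44120)·414.9/9860 = 0.032675209.
deff = 0.015079511 / 0.032675209 = 0.4615.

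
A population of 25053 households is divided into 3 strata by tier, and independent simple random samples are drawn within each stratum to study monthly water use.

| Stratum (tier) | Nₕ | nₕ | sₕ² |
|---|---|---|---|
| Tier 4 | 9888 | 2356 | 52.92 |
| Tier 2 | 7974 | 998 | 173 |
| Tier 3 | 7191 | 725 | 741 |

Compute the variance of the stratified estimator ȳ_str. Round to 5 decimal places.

Var(ȳ_str) = Σₕ Wₕ²(1 − fₕ)sₕ²/nₕ with Wₕ = Nₕ/N, N = 25053.
Tier 4: Wₕ = 0.39468327; term = 0.39468327²·(1 − 0.23826861)·52.92/2356 = 0.0026652861.
Tier 2: Wₕ = 0.31828524; term = 0.31828524²·(1 − 0.12515676)·173/998 = 0.015363098.
Tier 3: Wₕ = 0.28703149; term = 0.28703149²·(1 − 0.10082047)·741/725 = 0.07571566.
Sum = 0.093744044.

0.09374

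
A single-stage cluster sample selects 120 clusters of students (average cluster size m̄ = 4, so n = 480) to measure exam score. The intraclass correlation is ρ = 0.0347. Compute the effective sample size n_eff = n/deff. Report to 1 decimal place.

434.7

deff = 1 + (4 − 1)·0.0347 = 1 + 0.1041 = 1.1041.
n_eff = 480 / 1.1041 = 434.7.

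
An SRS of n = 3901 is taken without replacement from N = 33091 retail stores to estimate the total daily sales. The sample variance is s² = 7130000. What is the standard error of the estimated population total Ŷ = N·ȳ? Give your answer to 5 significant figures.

1.3287 × 10^6

Var(Ŷ) = N²·Var(ȳ) = N²·(1 − n/N)·s²/n.
f = 3901/33091 = 0.11788704; Var(ȳ) = 0.88211296·7130000/3901 = 1612.27.
Var(Ŷ) = 33091² · 1612.27 = 1.7654587 × 10^12.
SE(Ŷ) = √(1.7654587 × 10^12) = 1.3287 × 10^6.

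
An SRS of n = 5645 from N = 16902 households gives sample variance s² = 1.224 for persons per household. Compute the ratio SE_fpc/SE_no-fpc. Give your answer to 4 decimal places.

f = n/N = 5645/16902 = 0.33398414.
SE_no-fpc = √(s²/n) = 0.014725116; SE_fpc = √((1−f)s²/n) = 0.012017137.
Ratio = √(1−f) = 0.81609795.

0.8161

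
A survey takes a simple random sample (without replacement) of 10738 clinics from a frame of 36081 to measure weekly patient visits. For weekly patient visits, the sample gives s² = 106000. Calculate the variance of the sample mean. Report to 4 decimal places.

Under SRS without replacement, Var(ȳ) = (1 − f)·s²/n with f = n/N = 10738/36081 = 0.29760816.
Var(ȳ) = (1 − 0.29760816)·106000/10738 = 0.70239184·9.8714844 = 6.9336501.

6.9337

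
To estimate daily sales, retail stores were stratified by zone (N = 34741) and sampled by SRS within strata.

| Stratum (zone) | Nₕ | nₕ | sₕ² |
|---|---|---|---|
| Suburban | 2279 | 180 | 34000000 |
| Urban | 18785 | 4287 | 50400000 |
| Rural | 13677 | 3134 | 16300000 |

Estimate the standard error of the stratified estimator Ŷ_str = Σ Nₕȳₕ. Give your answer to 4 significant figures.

2.203 × 10^6

Var(Ŷ_str) = Σₕ Nₕ²(1 − fₕ)sₕ²/nₕ.
Suburban: 2279²·(1 − 180/2279)·34000000/180 = 9.0357286 × 10^11.
Urban: 18785²·(1 − 4287/18785)·50400000/4287 = 3.2018158 × 10^12.
Rural: 13677²·(1 − 3134/13677)·16300000/3134 = 7.4996961 × 10^11.
Sum = 4.8553583 × 10^12.
SE = √(4.8553583 × 10^12) = 2.203 × 10^6.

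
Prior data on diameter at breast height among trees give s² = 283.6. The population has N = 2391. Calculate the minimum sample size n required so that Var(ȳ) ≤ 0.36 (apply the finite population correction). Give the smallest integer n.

593

Without fpc, n₀ = s²/D = 283.6/0.36 = 787.7778.
With fpc, (1 − n/N)·s²/n ≤ D requires n ≥ n₀/(1 + n₀/N) = 787.7778/(1 + 787.7778/2391) = 592.5475.
Rounding up, n = 593.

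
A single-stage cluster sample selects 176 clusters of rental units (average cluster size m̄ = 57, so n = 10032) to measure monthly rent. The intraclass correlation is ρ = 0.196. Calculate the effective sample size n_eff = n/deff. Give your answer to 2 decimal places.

837.68

deff = 1 + (57 − 1)·0.196 = 1 + 10.976 = 11.976.
n_eff = 10032 / 11.976 = 837.68.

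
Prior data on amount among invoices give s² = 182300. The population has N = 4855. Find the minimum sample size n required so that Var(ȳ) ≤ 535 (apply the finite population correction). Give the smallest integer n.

Without fpc, n₀ = s²/D = 182300/535 = 340.7477.
With fpc, (1 − n/N)·s²/n ≤ D requires n ≥ n₀/(1 + n₀/N) = 340.7477/(1 + 340.7477/4855) = 318.4008.
Rounding up, n = 319.

319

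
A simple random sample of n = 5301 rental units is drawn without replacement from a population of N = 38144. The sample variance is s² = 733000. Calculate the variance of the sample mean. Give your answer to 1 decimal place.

119.1

Under SRS without replacement, Var(ȳ) = (1 − f)·s²/n with f = n/N = 5301/38144 = 0.13897336.
Var(ȳ) = (1 − 0.13897336)·733000/5301 = 0.86102664·138.2758 = 119.05914.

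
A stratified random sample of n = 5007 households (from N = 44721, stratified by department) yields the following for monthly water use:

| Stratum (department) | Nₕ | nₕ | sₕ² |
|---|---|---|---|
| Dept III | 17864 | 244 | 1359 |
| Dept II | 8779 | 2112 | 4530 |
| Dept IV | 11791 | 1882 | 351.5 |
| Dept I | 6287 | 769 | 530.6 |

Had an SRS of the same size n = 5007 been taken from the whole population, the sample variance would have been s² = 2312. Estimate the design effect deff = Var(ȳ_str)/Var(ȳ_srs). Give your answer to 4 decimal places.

2.3466

Var(ȳ_str) = Σ Wₕ²(1−fₕ)sₕ²/nₕ with Wₕ = Nₕ/44721:
  Dept III: (17864/44721)²·(1−244/17864)·1359/244 = 0.87657934
  Dept II: (8779/44721)²·(1−2112/8779)·4530/2112 = 0.062770672
  Dept IV: (11791/44721)²·(1−1882/11791)·351.5/1882 = 0.010910965
  Dept I: (6287/44721)²·(1−769/6287)·530.6/769 = 0.011968592
  → Var(ȳ_str) = 0.96222957.
Var(ȳ_srs) = (1 − 5007/44721)·2312/5007 = 0.41005524.
deff = 0.96222957 / 0.41005524 = 2.3466.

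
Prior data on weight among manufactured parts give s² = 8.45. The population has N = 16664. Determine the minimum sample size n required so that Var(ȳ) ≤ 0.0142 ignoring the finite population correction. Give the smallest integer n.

Without fpc, n₀ = s²/D = 8.45/0.0142 = 595.0704.
Rounding up, n = 596.

596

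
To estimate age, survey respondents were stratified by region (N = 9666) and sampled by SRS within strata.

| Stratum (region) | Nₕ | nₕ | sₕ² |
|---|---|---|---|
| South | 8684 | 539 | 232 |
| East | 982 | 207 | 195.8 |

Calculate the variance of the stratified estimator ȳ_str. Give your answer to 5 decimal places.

0.33355

Var(ȳ_str) = Σₕ Wₕ²(1 − fₕ)sₕ²/nₕ with Wₕ = Nₕ/N, N = 9666.
South: Wₕ = 0.89840679; term = 0.89840679²·(1 − 0.06206817)·232/539 = 0.32584911.
East: Wₕ = 0.10159321; term = 0.10159321²·(1 − 0.21079430)·195.8/207 = 0.0077048103.
Sum = 0.33355392.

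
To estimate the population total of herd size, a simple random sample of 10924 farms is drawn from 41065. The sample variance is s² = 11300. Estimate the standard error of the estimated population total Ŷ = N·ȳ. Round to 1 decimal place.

Var(Ŷ) = N²·Var(ȳ) = N²·(1 − n/N)·s²/n.
f = 10924/41065 = 0.26601729; Var(ȳ) = 0.73398271·11300/10924 = 0.75924612.
Var(Ŷ) = 41065² · 0.75924612 = 1.2803427 × 10^9.
SE(Ŷ) = √(1.2803427 × 10^9) = 35781.9.

35781.9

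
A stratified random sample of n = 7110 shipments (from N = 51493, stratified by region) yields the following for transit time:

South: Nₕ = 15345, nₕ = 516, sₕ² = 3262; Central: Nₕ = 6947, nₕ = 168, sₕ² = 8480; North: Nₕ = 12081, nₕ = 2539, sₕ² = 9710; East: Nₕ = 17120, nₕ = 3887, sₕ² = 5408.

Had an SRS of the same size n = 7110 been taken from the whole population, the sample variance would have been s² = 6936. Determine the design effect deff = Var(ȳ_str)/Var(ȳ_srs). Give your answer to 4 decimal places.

Var(ȳ_str) = Σ Wₕ²(1−fₕ)sₕ²/nₕ with Wₕ = Nₕ/51493:
  South: (15345/51493)²·(1−516/15345)·3262/516 = 0.54252109
  Central: (6947/51493)²·(1−168/6947)·8480/168 = 0.89650582
  North: (12081/51493)²·(1−2539/12081)·9710/2539 = 0.16626561
  East: (17120/51493)²·(1−3887/17120)·5408/3887 = 0.11887426
  → Var(ȳ_str) = 1.7241668.
Var(ȳ_srs) = (1 − 7110/51493)·6936/7110 = 0.84082951.
deff = 1.7241668 / 0.84082951 = 2.0506.

2.0506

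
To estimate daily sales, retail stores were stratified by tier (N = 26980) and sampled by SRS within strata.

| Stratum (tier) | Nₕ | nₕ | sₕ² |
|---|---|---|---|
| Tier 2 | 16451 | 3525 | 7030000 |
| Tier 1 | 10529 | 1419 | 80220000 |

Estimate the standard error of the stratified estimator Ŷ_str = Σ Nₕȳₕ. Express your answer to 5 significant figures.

2.4180 × 10^6

Var(Ŷ_str) = Σₕ Nₕ²(1 − fₕ)sₕ²/nₕ.
Tier 2: 16451²·(1 − 3525/16451)·7030000/3525 = 4.2408475 × 10^11.
Tier 1: 10529²·(1 − 1419/10529)·80220000/1419 = 5.4225775 × 10^12.
Sum = 5.8466623 × 10^12.
SE = √(5.8466623 × 10^12) = 2.4180 × 10^6.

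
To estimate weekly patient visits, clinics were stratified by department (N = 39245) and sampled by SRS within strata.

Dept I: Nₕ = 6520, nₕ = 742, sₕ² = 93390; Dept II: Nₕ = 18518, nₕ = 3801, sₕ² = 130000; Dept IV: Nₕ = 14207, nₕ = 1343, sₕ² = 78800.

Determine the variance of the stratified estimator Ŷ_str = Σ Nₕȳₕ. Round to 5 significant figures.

2.4786 × 10^10

Var(Ŷ_str) = Σₕ Nₕ²(1 − fₕ)sₕ²/nₕ.
Dept I: 6520²·(1 − 742/6520)·93390/742 = 4.7415639 × 10^9.
Dept II: 18518²·(1 − 3801/18518)·130000/3801 = 9.3209215 × 10^9.
Dept IV: 14207²·(1 − 1343/14207)·78800/1343 = 1.0723304 × 10^10.
Sum = 2.4785789 × 10^10.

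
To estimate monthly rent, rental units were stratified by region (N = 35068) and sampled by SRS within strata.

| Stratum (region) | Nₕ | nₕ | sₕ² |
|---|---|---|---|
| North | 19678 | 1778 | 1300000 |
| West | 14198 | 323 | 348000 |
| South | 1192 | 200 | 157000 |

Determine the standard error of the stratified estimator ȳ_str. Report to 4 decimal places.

Var(ȳ_str) = Σₕ Wₕ²(1 − fₕ)sₕ²/nₕ with Wₕ = Nₕ/N, N = 35068.
North: Wₕ = 0.56113836; term = 0.56113836²·(1 − 0.09035471)·1300000/1778 = 209.42262.
West: Wₕ = 0.40487054; term = 0.40487054²·(1 − 0.02274968)·348000/323 = 172.58971.
South: Wₕ = 0.03399110; term = 0.03399110²·(1 − 0.16778523)·157000/200 = 0.75480643.
Sum = 382.76714.
SE = √(382.76714) = 19.5644.

19.5644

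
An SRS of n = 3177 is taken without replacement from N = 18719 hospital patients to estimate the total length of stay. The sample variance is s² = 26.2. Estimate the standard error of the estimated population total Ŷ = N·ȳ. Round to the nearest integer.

Var(Ŷ) = N²·Var(ȳ) = N²·(1 − n/N)·s²/n.
f = 3177/18719 = 0.16972060; Var(ȳ) = 0.83027940·26.2/3177 = 0.0068471263.
Var(Ŷ) = 18719² · 0.0068471263 = 2.3992396 × 10^6.
SE(Ŷ) = √(2.3992396 × 10^6) = 1549.

1549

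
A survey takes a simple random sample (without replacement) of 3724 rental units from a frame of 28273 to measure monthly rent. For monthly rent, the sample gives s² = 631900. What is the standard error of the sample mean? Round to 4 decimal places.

Under SRS without replacement, Var(ȳ) = (1 − f)·s²/n with f = n/N = 3724/28273 = 0.13171577.
Var(ȳ) = (1 − 0.13171577)·631900/3724 = 0.86828423·169.68314 = 147.33319.
SE(ȳ) = √(147.33319) = 12.1381.

12.1381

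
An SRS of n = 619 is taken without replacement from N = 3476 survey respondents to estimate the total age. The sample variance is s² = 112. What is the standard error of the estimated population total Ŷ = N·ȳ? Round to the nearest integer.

1340

Var(Ŷ) = N²·Var(ȳ) = N²·(1 − n/N)·s²/n.
f = 619/3476 = 0.17807825; Var(ȳ) = 0.82192175·112/619 = 0.14871605.
Var(Ŷ) = 3476² · 0.14871605 = 1.796873 × 10^6.
SE(Ŷ) = √(1.796873 × 10^6) = 1340.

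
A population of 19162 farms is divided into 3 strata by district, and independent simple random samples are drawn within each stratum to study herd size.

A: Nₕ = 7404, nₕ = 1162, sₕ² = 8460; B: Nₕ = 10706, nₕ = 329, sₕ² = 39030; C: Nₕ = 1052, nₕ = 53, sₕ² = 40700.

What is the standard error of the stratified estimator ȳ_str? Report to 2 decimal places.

Var(ȳ_str) = Σₕ Wₕ²(1 − fₕ)sₕ²/nₕ with Wₕ = Nₕ/N, N = 19162.
A: Wₕ = 0.38638973; term = 0.38638973²·(1 − 0.15694219)·8460/1162 = 0.91637396.
B: Wₕ = 0.55870995; term = 0.55870995²·(1 − 0.03073043)·39030/329 = 35.893849.
C: Wₕ = 0.05490032; term = 0.05490032²·(1 − 0.05038023)·40700/53 = 2.1979515.
Sum = 39.008174.
SE = √(39.008174) = 6.25.

6.25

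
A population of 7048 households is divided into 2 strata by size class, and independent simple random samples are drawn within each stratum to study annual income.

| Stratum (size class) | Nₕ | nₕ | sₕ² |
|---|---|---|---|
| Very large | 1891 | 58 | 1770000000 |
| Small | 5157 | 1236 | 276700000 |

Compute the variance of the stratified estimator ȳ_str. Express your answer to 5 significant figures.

2.2206 × 10^6

Var(ȳ_str) = Σₕ Wₕ²(1 − fₕ)sₕ²/nₕ with Wₕ = Nₕ/N, N = 7048.
Very large: Wₕ = 0.26830306; term = 0.26830306²·(1 − 0.03067160)·1770000000/58 = 2.1294501 × 10^6.
Small: Wₕ = 0.73169694; term = 0.73169694²·(1 − 0.23967423)·276700000/1236 = 91128.217.
Sum = 2.2205783 × 10^6.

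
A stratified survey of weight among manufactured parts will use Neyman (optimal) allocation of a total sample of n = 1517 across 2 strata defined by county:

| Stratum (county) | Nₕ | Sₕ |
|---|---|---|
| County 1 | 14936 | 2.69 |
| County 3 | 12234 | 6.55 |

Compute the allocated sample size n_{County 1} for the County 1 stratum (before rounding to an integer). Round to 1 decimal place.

Neyman allocation: nₕ = n·NₕSₕ / Σⱼ NⱼSⱼ.
Σ NⱼSⱼ = 14936·2.69 + 12234·6.55 = 120310.54.
n_{County 1} = 1517·14936·2.69 / 120310.54 = 506.6.

506.6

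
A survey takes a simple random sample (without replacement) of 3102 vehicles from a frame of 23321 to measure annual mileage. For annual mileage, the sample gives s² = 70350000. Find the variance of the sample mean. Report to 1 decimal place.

Under SRS without replacement, Var(ȳ) = (1 − f)·s²/n with f = n/N = 3102/23321 = 0.13301316.
Var(ȳ) = (1 − 0.13301316)·70350000/3102 = 0.86698684·22678.917 = 19662.322.

19662.3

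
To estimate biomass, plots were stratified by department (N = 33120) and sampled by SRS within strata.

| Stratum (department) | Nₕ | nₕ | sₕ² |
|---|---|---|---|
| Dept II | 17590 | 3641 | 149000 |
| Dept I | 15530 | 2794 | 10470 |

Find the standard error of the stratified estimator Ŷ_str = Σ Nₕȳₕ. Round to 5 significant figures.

Var(Ŷ_str) = Σₕ Nₕ²(1 − fₕ)sₕ²/nₕ.
Dept II: 17590²·(1 − 3641/17590)·149000/3641 = 1.0040943 × 10^10.
Dept I: 15530²·(1 − 2794/15530)·10470/2794 = 7.4118187 × 10^8.
Sum = 1.0782125 × 10^10.
SE = √(1.0782125 × 10^10) = 103840.

103840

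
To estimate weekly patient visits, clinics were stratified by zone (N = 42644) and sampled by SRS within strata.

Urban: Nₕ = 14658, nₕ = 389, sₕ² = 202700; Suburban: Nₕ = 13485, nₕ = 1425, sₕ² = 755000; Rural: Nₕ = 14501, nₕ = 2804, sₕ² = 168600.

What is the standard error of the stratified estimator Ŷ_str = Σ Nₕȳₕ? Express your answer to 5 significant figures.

453160

Var(Ŷ_str) = Σₕ Nₕ²(1 − fₕ)sₕ²/nₕ.
Urban: 14658²·(1 − 389/14658)·202700/389 = 1.0898642 × 10^11.
Suburban: 13485²·(1 − 1425/13485)·755000/1425 = 8.6164892 × 10^10.
Rural: 14501²·(1 − 2804/14501)·168600/2804 = 1.0198869 × 10^10.
Sum = 2.0535018 × 10^11.
SE = √(2.0535018 × 10^11) = 453160.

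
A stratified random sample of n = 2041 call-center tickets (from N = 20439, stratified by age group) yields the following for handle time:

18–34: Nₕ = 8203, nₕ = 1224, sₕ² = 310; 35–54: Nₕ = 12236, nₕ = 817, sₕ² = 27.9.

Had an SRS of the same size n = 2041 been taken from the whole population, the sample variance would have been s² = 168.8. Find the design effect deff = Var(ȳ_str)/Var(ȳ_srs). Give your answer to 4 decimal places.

Var(ȳ_str) = Σ Wₕ²(1−fₕ)sₕ²/nₕ with Wₕ = Nₕ/20439:
  18–34: (8203/20439)²·(1−1224/8203)·310/1224 = 0.034707785
  35–54: (12236/20439)²·(1−817/12236)·27.9/817 = 0.011421691
  → Var(ȳ_str) = 0.046129476.
Var(ȳ_srs) = (1 − 2041/20439)·168.8/2041 = 0.074445836.
deff = 0.046129476 / 0.074445836 = 0.6196.

0.6196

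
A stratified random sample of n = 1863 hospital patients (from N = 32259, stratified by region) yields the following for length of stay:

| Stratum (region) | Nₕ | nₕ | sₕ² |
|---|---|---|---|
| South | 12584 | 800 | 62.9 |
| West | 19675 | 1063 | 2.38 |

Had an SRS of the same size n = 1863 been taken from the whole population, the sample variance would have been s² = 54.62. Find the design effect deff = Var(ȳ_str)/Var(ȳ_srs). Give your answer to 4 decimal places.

0.4341

Var(ȳ_str) = Σ Wₕ²(1−fₕ)sₕ²/nₕ with Wₕ = Nₕ/32259:
  South: (12584/32259)²·(1−800/12584)·62.9/800 = 0.011203928
  West: (19675/32259)²·(1−1063/19675)·2.38/1063 = 7.8786113 × 10^-4
  → Var(ȳ_str) = 0.011991789.
Var(ȳ_srs) = (1 − 1863/32259)·54.62/1863 = 0.027625133.
deff = 0.011991789 / 0.027625133 = 0.4341.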